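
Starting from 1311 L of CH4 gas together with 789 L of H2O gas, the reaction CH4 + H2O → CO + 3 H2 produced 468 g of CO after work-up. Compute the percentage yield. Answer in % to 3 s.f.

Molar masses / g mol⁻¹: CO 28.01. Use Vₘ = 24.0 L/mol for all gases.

50.8 %

n(CH4) = 1311 / 24.0 = 54.63 mol
n(H2O) = 789.0 / 24.0 = 32.88 mol
n/ν for CH4 = 54.63/1 = 54.63
n/ν for H2O = 32.88/1 = 32.88
Smallest n/ν is H2O → limiting reagent.
theoretical n(CO) = (1/1) × 32.88 = 32.88 mol → 921.0 g
% yield = 468 / 921.0 × 100 = 50.81 %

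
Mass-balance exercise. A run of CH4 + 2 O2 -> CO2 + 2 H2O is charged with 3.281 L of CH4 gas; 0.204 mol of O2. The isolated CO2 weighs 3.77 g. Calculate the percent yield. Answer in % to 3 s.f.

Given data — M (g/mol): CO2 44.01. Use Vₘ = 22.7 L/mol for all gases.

84.0 %

n(CH4) = 3.281 / 22.7 = 0.1445 mol
n(O2) = 0.2040 mol
n/ν for CH4 = 0.1445/1 = 0.1445
n/ν for O2 = 0.2040/2 = 0.1020
Smallest n/ν is O2 → limiting reagent.
theoretical n(CO2) = (1/2) × 0.2040 = 0.1020 mol → 4.489 g
% yield = 3.77 / 4.489 × 100 = 83.98 %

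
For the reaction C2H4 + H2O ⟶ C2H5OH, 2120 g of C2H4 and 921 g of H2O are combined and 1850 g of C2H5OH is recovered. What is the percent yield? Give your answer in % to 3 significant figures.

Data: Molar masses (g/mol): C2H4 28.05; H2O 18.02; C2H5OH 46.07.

n(C2H4) = 2120 / 28.05 = 75.58 mol
n(H2O) = 921.0 / 18.02 = 51.11 mol
n/ν for C2H4 = 75.58/1 = 75.58
n/ν for H2O = 51.11/1 = 51.11
Smallest n/ν is H2O → limiting reagent.
theoretical n(C2H5OH) = (1/1) × 51.11 = 51.11 mol → 2355 g
% yield = 1850 / 2355 × 100 = 78.56 %

78.6 %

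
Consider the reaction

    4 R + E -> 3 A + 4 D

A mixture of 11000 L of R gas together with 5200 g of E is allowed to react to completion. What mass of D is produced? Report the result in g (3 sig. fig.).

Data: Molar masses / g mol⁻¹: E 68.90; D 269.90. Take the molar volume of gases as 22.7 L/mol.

n(R) = 11000 / 22.7 = 484.6 mol
n(E) = 5200 / 68.90 = 75.47 mol
n/ν for R = 484.6/4 = 121.2
n/ν for E = 75.47/1 = 75.47
Smallest n/ν is E → limiting reagent.
n(D) = (4/1) × 75.47 = 301.9 mol
mass = 301.9 × 269.90 = 81480 g

81500 g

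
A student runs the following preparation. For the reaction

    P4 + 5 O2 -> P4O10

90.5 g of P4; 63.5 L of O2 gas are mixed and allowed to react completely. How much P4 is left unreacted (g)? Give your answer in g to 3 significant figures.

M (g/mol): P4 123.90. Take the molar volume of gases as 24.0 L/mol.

n(P4) = 90.50 / 123.90 = 0.7304 mol
n(O2) = 63.50 / 24.0 = 2.646 mol
n/ν → P4: 0.7304, O2: 0.5292; O2 is limiting.
P4 consumed = (1/5) × 2.646 = 0.5292 mol
P4 remaining = 0.7304 − 0.5292 = 0.2012 mol
mass = 0.2012 × 123.90 = 24.93 g

24.9 g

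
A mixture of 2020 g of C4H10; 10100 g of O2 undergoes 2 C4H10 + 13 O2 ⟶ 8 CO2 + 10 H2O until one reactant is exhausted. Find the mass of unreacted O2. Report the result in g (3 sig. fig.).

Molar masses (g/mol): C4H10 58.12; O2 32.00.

n(C4H10) = 2020 / 58.12 = 34.76 mol
n(O2) = 10100 / 32.00 = 315.6 mol
n/ν for C4H10 = 34.76/2 = 17.38
n/ν for O2 = 315.6/13 = 24.28
Smallest n/ν is C4H10 → limiting reagent.
O2 consumed = (13/2) × 34.76 = 225.9 mol
O2 remaining = 315.6 − 225.9 = 89.70 mol
mass = 89.70 × 32.00 = 2870 g

2870 g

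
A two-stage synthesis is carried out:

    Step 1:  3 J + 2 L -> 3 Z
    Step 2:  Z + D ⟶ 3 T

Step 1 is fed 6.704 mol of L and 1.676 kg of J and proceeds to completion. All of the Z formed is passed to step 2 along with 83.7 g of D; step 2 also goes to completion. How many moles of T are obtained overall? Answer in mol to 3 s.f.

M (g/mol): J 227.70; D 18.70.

Step 1:
n(L) = 6.704 mol
n(J) = 1.676×1000 / 227.70 = 7.361 mol
n/ν for L = 6.704/2 = 3.352
n/ν for J = 7.361/3 = 2.454
Smallest n/ν is J → limiting reagent.
n(Z) produced = (3/3) × 7.361 = 7.361 mol
Step 2:
n(Z) available = 7.361 mol
n(D) = 83.70 / 18.70 = 4.476 mol
n/ν for Z = 7.361/1 = 7.361
n/ν for D = 4.476/1 = 4.476
Smallest n/ν is D → limiting reagent.
n(T) = (3/1) × 4.476 = 13.43 mol

13.4 mol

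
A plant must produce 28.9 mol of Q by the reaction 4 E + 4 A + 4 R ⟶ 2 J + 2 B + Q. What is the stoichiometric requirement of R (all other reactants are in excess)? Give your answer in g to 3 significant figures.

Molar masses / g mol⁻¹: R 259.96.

30100 g

n(Q) = 28.90 mol
n(R) = (4/1) × 28.90 = 115.6 mol
mass = 115.6 × 259.96 = 30050 g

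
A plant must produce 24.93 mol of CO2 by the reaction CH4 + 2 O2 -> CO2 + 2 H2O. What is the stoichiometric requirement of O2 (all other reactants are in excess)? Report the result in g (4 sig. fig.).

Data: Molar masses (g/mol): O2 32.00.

1596 g

n(CO2) = 24.93 mol
n(O2) = (2/1) × 24.93 = 49.86 mol
mass = 49.86 × 32.00 = 1596 g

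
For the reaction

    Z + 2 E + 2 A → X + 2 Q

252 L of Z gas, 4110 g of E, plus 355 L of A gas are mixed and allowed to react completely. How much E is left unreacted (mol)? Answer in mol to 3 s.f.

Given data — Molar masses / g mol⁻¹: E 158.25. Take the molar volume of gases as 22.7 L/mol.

n(Z) = 252.0 / 22.7 = 11.10 mol
n(E) = 4110 / 158.25 = 25.97 mol
n(A) = 355.0 / 22.7 = 15.64 mol
n/ν → Z: 11.10, E: 12.99, A: 7.820; A is limiting.
E consumed = (2/2) × 15.64 = 15.64 mol
E remaining = 25.97 − 15.64 = 10.33 mol

10.3 mol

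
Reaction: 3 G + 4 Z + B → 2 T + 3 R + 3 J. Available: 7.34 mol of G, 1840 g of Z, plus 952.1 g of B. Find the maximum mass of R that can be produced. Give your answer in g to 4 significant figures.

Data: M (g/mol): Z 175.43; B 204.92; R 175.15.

1286 g

n(G) = 7.340 mol
n(Z) = 1840 / 175.43 = 10.49 mol
n(B) = 952.1 / 204.92 = 4.646 mol
n/ν → G: 2.447, Z: 2.623, B: 4.646; G is limiting.
n(R) = (3/3) × 7.340 = 7.340 mol
mass = 7.340 × 175.15 = 1286 g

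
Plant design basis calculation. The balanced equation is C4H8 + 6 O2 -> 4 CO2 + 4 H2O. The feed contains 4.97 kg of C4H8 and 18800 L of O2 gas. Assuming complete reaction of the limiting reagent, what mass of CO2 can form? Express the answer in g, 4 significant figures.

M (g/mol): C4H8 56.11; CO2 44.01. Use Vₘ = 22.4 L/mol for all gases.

n(C4H8) = 4.970×1000 / 56.11 = 88.58 mol
n(O2) = 18800 / 22.4 = 839.3 mol
n/ν for C4H8 = 88.58/1 = 88.58
n/ν for O2 = 839.3/6 = 139.9
Smallest n/ν is C4H8 → limiting reagent.
n(CO2) = (4/1) × 88.58 = 354.3 mol
mass = 354.3 × 44.01 = 15590 g

15590 g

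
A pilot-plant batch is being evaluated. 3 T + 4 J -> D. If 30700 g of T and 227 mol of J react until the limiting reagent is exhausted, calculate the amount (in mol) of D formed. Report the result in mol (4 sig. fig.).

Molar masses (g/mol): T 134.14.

56.75 mol

n(T) = 30700 / 134.14 = 228.9 mol
n(J) = 227.0 mol
n/ν → T: 76.30, J: 56.75; J is limiting.
n(D) = (1/4) × 227.0 = 56.75 mol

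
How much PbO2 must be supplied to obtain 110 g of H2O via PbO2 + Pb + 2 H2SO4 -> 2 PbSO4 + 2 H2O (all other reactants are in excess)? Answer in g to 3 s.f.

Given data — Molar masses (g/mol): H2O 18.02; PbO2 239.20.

n(H2O) = 110 / 18.02 = 6.104 mol
n(PbO2) = (1/2) × 6.104 = 3.052 mol
mass = 3.052 × 239.20 = 730.0 g

730 g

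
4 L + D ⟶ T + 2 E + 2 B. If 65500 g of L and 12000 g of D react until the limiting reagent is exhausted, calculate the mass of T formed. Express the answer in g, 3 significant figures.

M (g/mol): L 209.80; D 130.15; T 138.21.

10800 g

n(L) = 65500 / 209.80 = 312.2 mol
n(D) = 12000 / 130.15 = 92.20 mol
n/ν for L = 312.2/4 = 78.05
n/ν for D = 92.20/1 = 92.20
Smallest n/ν is L → limiting reagent.
n(T) = (1/4) × 312.2 = 78.05 mol
mass = 78.05 × 138.21 = 10790 g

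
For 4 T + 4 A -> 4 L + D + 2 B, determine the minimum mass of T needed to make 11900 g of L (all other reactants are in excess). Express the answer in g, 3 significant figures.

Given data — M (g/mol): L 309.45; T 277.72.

10700 g

n(L) = 11900 / 309.45 = 38.46 mol
n(T) = (4/4) × 38.46 = 38.46 mol
mass = 38.46 × 277.72 = 10680 g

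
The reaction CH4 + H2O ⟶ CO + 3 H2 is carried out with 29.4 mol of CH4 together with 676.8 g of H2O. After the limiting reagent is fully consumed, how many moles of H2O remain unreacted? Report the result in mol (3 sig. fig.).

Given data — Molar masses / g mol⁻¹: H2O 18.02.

8.16 mol

n(CH4) = 29.40 mol
n(H2O) = 676.8 / 18.02 = 37.56 mol
n/ν → CH4: 29.40, H2O: 37.56; CH4 is limiting.
H2O consumed = (1/1) × 29.40 = 29.40 mol
H2O remaining = 37.56 − 29.40 = 8.160 mol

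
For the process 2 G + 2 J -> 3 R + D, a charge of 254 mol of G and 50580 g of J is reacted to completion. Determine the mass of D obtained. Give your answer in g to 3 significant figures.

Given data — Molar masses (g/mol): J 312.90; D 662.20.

n(G) = 254.0 mol
n(J) = 50580 / 312.90 = 161.6 mol
n/ν for G = 254.0/2 = 127.0
n/ν for J = 161.6/2 = 80.80
Smallest n/ν is J → limiting reagent.
n(D) = (1/2) × 161.6 = 80.80 mol
mass = 80.80 × 662.20 = 53510 g

53500 g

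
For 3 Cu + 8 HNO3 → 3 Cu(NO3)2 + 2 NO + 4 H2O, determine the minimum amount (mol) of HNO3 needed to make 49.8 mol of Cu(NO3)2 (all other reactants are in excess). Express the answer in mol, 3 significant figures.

133 mol

n(Cu(NO3)2) = 49.80 mol
n(HNO3) = (8/3) × 49.80 = 132.8 mol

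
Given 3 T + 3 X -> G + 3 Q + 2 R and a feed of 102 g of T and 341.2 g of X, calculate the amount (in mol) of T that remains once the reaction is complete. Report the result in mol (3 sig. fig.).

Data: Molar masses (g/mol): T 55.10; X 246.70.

0.468 mol

n(T) = 102.0 / 55.10 = 1.851 mol
n(X) = 341.2 / 246.70 = 1.383 mol
n/ν for T = 1.851/3 = 0.6170
n/ν for X = 1.383/3 = 0.4610
Smallest n/ν is X → limiting reagent.
T consumed = (3/3) × 1.383 = 1.383 mol
T remaining = 1.851 − 1.383 = 0.4680 mol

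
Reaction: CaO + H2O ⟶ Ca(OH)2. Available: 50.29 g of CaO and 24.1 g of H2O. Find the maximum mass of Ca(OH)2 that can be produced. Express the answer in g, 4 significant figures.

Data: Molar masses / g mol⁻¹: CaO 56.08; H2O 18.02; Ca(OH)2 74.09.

66.44 g

n(CaO) = 50.29 / 56.08 = 0.8968 mol
n(H2O) = 24.10 / 18.02 = 1.337 mol
n/ν for CaO = 0.8968/1 = 0.8968
n/ν for H2O = 1.337/1 = 1.337
Smallest n/ν is CaO → limiting reagent.
n(Ca(OH)2) = (1/1) × 0.8968 = 0.8968 mol
mass = 0.8968 × 74.09 = 66.44 g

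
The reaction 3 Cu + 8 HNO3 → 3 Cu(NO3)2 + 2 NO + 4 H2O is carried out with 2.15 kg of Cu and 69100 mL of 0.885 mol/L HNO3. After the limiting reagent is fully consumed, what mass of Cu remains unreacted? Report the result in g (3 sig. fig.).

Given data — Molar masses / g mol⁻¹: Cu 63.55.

693 g

n(Cu) = 2.150×1000 / 63.55 = 33.83 mol
n(HNO3) = 0.885 × 69100/1000 = 61.15 mol
n/ν for Cu = 33.83/3 = 11.28
n/ν for HNO3 = 61.15/8 = 7.644
Smallest n/ν is HNO3 → limiting reagent.
Cu consumed = (3/8) × 61.15 = 22.93 mol
Cu remaining = 33.83 − 22.93 = 10.90 mol
mass = 10.90 × 63.55 = 692.7 g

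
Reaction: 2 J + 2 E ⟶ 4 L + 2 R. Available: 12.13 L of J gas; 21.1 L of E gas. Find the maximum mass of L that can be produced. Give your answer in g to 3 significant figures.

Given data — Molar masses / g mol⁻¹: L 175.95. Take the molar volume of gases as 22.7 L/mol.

n(J) = 12.13 / 22.7 = 0.5344 mol
n(E) = 21.10 / 22.7 = 0.9295 mol
n/ν → J: 0.2672, E: 0.4648; J is limiting.
n(L) = (4/2) × 0.5344 = 1.069 mol
mass = 1.069 × 175.95 = 188.1 g

188 g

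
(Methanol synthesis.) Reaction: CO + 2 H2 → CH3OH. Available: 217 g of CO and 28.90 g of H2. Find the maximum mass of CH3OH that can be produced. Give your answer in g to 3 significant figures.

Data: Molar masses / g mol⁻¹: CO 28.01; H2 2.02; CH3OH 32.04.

n(CO) = 217.0 / 28.01 = 7.747 mol
n(H2) = 28.90 / 2.02 = 14.31 mol
n/ν for CO = 7.747/1 = 7.747
n/ν for H2 = 14.31/2 = 7.155
Smallest n/ν is H2 → limiting reagent.
n(CH3OH) = (1/2) × 14.31 = 7.155 mol
mass = 7.155 × 32.04 = 229.2 g

229 g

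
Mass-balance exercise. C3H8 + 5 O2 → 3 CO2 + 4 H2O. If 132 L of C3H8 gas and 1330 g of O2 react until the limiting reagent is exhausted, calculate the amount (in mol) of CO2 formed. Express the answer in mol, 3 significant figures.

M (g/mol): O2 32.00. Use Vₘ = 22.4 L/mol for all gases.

17.7 mol

n(C3H8) = 132.0 / 22.4 = 5.893 mol
n(O2) = 1330 / 32.00 = 41.56 mol
n/ν for C3H8 = 5.893/1 = 5.893
n/ν for O2 = 41.56/5 = 8.312
Smallest n/ν is C3H8 → limiting reagent.
n(CO2) = (3/1) × 5.893 = 17.68 mol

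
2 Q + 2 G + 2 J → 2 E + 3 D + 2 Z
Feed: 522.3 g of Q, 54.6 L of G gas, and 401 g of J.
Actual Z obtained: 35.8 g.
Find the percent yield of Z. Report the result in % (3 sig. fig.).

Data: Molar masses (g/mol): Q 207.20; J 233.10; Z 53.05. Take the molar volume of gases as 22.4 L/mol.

n(Q) = 522.3 / 207.20 = 2.521 mol
n(G) = 54.60 / 22.4 = 2.438 mol
n(J) = 401.0 / 233.10 = 1.720 mol
n/ν for Q = 2.521/2 = 1.261
n/ν for G = 2.438/2 = 1.219
n/ν for J = 1.720/2 = 0.8600
Smallest n/ν is J → limiting reagent.
theoretical n(Z) = (2/2) × 1.720 = 1.720 mol → 91.25 g
% yield = 35.8 / 91.25 × 100 = 39.23 %

39.2 %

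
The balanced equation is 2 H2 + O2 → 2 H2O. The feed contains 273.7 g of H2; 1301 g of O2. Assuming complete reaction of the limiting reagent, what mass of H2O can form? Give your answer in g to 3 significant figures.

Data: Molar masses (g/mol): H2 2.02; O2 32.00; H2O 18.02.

1470 g

n(H2) = 273.7 / 2.02 = 135.5 mol
n(O2) = 1301 / 32.00 = 40.66 mol
n/ν for H2 = 135.5/2 = 67.75
n/ν for O2 = 40.66/1 = 40.66
Smallest n/ν is O2 → limiting reagent.
n(H2O) = (2/1) × 40.66 = 81.32 mol
mass = 81.32 × 18.02 = 1465 g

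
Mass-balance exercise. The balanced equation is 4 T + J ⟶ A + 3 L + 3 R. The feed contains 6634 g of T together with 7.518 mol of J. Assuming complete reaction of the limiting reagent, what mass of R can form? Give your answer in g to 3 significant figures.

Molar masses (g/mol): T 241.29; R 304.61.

6280 g

n(T) = 6634 / 241.29 = 27.49 mol
n(J) = 7.518 mol
n/ν for T = 27.49/4 = 6.873
n/ν for J = 7.518/1 = 7.518
Smallest n/ν is T → limiting reagent.
n(R) = (3/4) × 27.49 = 20.62 mol
mass = 20.62 × 304.61 = 6281 g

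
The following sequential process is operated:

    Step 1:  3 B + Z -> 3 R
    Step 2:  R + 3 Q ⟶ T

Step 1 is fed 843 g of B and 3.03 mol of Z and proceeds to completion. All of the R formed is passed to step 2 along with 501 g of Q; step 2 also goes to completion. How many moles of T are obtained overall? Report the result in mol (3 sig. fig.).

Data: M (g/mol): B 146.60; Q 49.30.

3.39 mol

Step 1:
n(B) = 843.0 / 146.60 = 5.750 mol
n(Z) = 3.030 mol
n/ν for B = 5.750/3 = 1.917
n/ν for Z = 3.030/1 = 3.030
Smallest n/ν is B → limiting reagent.
n(R) produced = (3/3) × 5.750 = 5.750 mol
Step 2:
n(R) available = 5.750 mol
n(Q) = 501.0 / 49.30 = 10.16 mol
n/ν for R = 5.750/1 = 5.750
n/ν for Q = 10.16/3 = 3.387
Smallest n/ν is Q → limiting reagent.
n(T) = (1/3) × 10.16 = 3.387 mol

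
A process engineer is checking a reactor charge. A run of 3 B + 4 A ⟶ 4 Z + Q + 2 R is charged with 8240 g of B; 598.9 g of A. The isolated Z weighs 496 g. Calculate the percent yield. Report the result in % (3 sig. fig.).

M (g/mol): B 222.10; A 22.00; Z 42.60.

n(B) = 8240 / 222.10 = 37.10 mol
n(A) = 598.9 / 22.00 = 27.22 mol
n/ν for B = 37.10/3 = 12.37
n/ν for A = 27.22/4 = 6.805
Smallest n/ν is A → limiting reagent.
theoretical n(Z) = (4/4) × 27.22 = 27.22 mol → 1160 g
% yield = 496 / 1160 × 100 = 42.76 %

42.8 %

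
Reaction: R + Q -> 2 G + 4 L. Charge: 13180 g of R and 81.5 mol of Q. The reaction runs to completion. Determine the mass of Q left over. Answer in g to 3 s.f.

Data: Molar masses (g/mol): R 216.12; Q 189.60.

n(R) = 13180 / 216.12 = 60.98 mol
n(Q) = 81.50 mol
n/ν → R: 60.98, Q: 81.50; R is limiting.
Q consumed = (1/1) × 60.98 = 60.98 mol
Q remaining = 81.50 − 60.98 = 20.52 mol
mass = 20.52 × 189.60 = 3891 g

3890 g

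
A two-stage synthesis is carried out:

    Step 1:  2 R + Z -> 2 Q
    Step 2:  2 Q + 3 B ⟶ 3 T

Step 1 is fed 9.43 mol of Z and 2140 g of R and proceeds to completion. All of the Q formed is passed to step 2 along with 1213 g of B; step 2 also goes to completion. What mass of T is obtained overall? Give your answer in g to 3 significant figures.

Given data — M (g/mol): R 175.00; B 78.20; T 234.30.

3630 g

Step 1:
n(Z) = 9.430 mol
n(R) = 2140 / 175.00 = 12.23 mol
n/ν → Z: 9.430, R: 6.115; R is limiting.
n(Q) produced = (2/2) × 12.23 = 12.23 mol
Step 2:
n(Q) available = 12.23 mol
n(B) = 1213 / 78.20 = 15.51 mol
n/ν → Q: 6.115, B: 5.170; B is limiting.
n(T) = (3/3) × 15.51 = 15.51 mol
mass = 15.51 × 234.30 = 3634 g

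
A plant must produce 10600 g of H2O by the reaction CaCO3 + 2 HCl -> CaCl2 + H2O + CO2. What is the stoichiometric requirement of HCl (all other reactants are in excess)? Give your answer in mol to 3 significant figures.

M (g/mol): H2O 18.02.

n(H2O) = 10600 / 18.02 = 588.2 mol
n(HCl) = (2/1) × 588.2 = 1176 mol

1180 mol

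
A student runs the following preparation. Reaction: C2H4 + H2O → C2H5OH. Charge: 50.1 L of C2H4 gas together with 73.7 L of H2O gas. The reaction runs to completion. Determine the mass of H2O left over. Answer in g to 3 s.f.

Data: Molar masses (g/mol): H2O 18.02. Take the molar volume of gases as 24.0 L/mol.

17.7 g

n(C2H4) = 50.10 / 24.0 = 2.088 mol
n(H2O) = 73.70 / 24.0 = 3.071 mol
n/ν for C2H4 = 2.088/1 = 2.088
n/ν for H2O = 3.071/1 = 3.071
Smallest n/ν is C2H4 → limiting reagent.
H2O consumed = (1/1) × 2.088 = 2.088 mol
H2O remaining = 3.071 − 2.088 = 0.9830 mol
mass = 0.9830 × 18.02 = 17.71 g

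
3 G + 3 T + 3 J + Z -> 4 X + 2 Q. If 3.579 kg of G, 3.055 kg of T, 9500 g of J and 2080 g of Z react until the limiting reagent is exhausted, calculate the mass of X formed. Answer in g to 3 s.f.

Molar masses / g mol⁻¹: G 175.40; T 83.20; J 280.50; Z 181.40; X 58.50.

1590 g

n(G) = 3.579×1000 / 175.40 = 20.40 mol
n(T) = 3.055×1000 / 83.20 = 36.72 mol
n(J) = 9500 / 280.50 = 33.87 mol
n(Z) = 2080 / 181.40 = 11.47 mol
n/ν for G = 20.40/3 = 6.800
n/ν for T = 36.72/3 = 12.24
n/ν for J = 33.87/3 = 11.29
n/ν for Z = 11.47/1 = 11.47
Smallest n/ν is G → limiting reagent.
n(X) = (4/3) × 20.40 = 27.20 mol
mass = 27.20 × 58.50 = 1591 g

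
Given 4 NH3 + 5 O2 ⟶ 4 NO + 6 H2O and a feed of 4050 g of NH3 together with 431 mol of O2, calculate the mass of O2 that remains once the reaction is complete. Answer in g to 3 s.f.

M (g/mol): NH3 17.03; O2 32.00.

n(NH3) = 4050 / 17.03 = 237.8 mol
n(O2) = 431.0 mol
n/ν → NH3: 59.45, O2: 86.20; NH3 is limiting.
O2 consumed = (5/4) × 237.8 = 297.3 mol
O2 remaining = 431.0 − 297.3 = 133.7 mol
mass = 133.7 × 32.00 = 4278 g

4280 g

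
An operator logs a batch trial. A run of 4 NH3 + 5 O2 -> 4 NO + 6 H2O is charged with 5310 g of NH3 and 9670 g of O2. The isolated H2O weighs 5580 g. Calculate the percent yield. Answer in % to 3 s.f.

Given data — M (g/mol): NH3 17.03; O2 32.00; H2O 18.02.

85.4 %

n(NH3) = 5310 / 17.03 = 311.8 mol
n(O2) = 9670 / 32.00 = 302.2 mol
n/ν for NH3 = 311.8/4 = 77.95
n/ν for O2 = 302.2/5 = 60.44
Smallest n/ν is O2 → limiting reagent.
theoretical n(H2O) = (6/5) × 302.2 = 362.6 mol → 6534 g
% yield = 5580 / 6534 × 100 = 85.40 %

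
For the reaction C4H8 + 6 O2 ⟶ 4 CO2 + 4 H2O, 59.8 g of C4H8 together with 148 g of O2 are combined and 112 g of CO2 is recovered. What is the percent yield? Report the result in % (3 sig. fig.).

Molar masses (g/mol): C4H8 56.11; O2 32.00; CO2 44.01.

n(C4H8) = 59.80 / 56.11 = 1.066 mol
n(O2) = 148.0 / 32.00 = 4.625 mol
n/ν for C4H8 = 1.066/1 = 1.066
n/ν for O2 = 4.625/6 = 0.7708
Smallest n/ν is O2 → limiting reagent.
theoretical n(CO2) = (4/6) × 4.625 = 3.083 mol → 135.7 g
% yield = 112 / 135.7 × 100 = 82.54 %

82.5 %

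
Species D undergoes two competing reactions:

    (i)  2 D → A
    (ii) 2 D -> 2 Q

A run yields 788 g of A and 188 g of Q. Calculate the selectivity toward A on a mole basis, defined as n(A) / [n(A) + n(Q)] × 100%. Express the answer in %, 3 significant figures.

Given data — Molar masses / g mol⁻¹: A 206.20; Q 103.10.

n(A) = 788 / 206.20 = 3.822 mol
n(Q) = 188 / 103.10 = 1.823 mol
selectivity = 3.822/(3.822+1.823) × 100 = 67.71 %

67.7 %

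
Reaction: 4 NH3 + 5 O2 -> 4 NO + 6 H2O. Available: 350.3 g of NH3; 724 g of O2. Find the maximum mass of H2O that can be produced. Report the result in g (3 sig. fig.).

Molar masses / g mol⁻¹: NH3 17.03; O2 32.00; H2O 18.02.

n(NH3) = 350.3 / 17.03 = 20.57 mol
n(O2) = 724.0 / 32.00 = 22.63 mol
n/ν for NH3 = 20.57/4 = 5.143
n/ν for O2 = 22.63/5 = 4.526
Smallest n/ν is O2 → limiting reagent.
n(H2O) = (6/5) × 22.63 = 27.16 mol
mass = 27.16 × 18.02 = 489.4 g

489 g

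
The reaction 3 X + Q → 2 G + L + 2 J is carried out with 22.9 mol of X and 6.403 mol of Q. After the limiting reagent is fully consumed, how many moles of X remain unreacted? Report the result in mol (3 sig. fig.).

3.69 mol

n(X) = 22.90 mol
n(Q) = 6.403 mol
n/ν for X = 22.90/3 = 7.633
n/ν for Q = 6.403/1 = 6.403
Smallest n/ν is Q → limiting reagent.
X consumed = (3/1) × 6.403 = 19.21 mol
X remaining = 22.90 − 19.21 = 3.690 mol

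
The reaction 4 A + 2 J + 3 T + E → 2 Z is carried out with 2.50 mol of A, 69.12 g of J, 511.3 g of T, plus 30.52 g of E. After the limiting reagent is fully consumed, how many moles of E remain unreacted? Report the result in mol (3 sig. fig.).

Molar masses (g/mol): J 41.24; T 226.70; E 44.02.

0.0683 mol

n(A) = 2.500 mol
n(J) = 69.12 / 41.24 = 1.676 mol
n(T) = 511.3 / 226.70 = 2.255 mol
n(E) = 30.52 / 44.02 = 0.6933 mol
n/ν for A = 2.500/4 = 0.6250
n/ν for J = 1.676/2 = 0.8380
n/ν for T = 2.255/3 = 0.7517
n/ν for E = 0.6933/1 = 0.6933
Smallest n/ν is A → limiting reagent.
E consumed = (1/4) × 2.500 = 0.6250 mol
E remaining = 0.6933 − 0.6250 = 0.06830 mol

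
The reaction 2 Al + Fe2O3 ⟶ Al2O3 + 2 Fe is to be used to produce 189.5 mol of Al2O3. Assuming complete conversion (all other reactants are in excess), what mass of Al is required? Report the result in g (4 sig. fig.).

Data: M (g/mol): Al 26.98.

n(Al2O3) = 189.5 mol
n(Al) = (2/1) × 189.5 = 379.0 mol
mass = 379.0 × 26.98 = 10230 g

10230 g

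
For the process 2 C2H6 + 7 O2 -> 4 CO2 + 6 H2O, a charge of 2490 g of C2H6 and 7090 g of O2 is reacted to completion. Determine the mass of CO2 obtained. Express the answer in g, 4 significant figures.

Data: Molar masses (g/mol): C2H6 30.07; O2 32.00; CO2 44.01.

n(C2H6) = 2490 / 30.07 = 82.81 mol
n(O2) = 7090 / 32.00 = 221.6 mol
n/ν → C2H6: 41.41, O2: 31.66; O2 is limiting.
n(CO2) = (4/7) × 221.6 = 126.6 mol
mass = 126.6 × 44.01 = 5572 g

5572 g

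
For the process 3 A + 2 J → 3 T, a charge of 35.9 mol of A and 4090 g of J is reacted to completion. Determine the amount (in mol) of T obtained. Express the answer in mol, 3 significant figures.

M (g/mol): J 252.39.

24.3 mol

n(A) = 35.90 mol
n(J) = 4090 / 252.39 = 16.21 mol
n/ν → A: 11.97, J: 8.105; J is limiting.
n(T) = (3/2) × 16.21 = 24.32 mol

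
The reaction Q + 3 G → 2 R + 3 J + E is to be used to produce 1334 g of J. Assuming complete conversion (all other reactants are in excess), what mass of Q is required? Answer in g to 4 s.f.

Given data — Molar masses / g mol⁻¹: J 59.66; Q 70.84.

n(J) = 1334 / 59.66 = 22.36 mol
n(Q) = (1/3) × 22.36 = 7.453 mol
mass = 7.453 × 70.84 = 528.0 g

528.0 g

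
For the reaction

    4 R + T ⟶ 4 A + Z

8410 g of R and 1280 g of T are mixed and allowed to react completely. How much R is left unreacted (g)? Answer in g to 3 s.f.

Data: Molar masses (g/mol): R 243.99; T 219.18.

n(R) = 8410 / 243.99 = 34.47 mol
n(T) = 1280 / 219.18 = 5.840 mol
n/ν for R = 34.47/4 = 8.618
n/ν for T = 5.840/1 = 5.840
Smallest n/ν is T → limiting reagent.
R consumed = (4/1) × 5.840 = 23.36 mol
R remaining = 34.47 − 23.36 = 11.11 mol
mass = 11.11 × 243.99 = 2711 g

2710 g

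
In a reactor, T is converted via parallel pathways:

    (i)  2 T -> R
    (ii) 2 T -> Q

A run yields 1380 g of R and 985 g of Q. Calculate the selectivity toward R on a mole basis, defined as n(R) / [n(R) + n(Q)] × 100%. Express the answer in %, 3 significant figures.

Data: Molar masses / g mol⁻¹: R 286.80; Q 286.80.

n(R) = 1380 / 286.80 = 4.812 mol
n(Q) = 985 / 286.80 = 3.434 mol
selectivity = 4.812/(4.812+3.434) × 100 = 58.36 %

58.4 %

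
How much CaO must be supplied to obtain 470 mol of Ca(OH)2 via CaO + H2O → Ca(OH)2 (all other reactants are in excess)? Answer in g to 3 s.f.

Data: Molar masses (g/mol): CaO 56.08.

26400 g

n(Ca(OH)2) = 470.0 mol
n(CaO) = (1/1) × 470.0 = 470.0 mol
mass = 470.0 × 56.08 = 26360 g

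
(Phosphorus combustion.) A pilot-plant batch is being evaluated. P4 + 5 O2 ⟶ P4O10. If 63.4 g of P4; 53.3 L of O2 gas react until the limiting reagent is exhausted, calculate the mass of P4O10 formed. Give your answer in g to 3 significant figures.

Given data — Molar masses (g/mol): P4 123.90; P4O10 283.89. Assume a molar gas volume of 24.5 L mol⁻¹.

n(P4) = 63.40 / 123.90 = 0.5117 mol
n(O2) = 53.30 / 24.5 = 2.176 mol
n/ν → P4: 0.5117, O2: 0.4352; O2 is limiting.
n(P4O10) = (1/5) × 2.176 = 0.4352 mol
mass = 0.4352 × 283.89 = 123.5 g

124 g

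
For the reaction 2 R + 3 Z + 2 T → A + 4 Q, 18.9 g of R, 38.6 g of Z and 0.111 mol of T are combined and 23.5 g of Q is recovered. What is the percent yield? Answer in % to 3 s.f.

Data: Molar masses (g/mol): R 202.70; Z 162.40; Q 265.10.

n(R) = 18.90 / 202.70 = 0.09324 mol
n(Z) = 38.60 / 162.40 = 0.2377 mol
n(T) = 0.1110 mol
n/ν for R = 0.09324/2 = 0.04662
n/ν for Z = 0.2377/3 = 0.07923
n/ν for T = 0.1110/2 = 0.05550
Smallest n/ν is R → limiting reagent.
theoretical n(Q) = (4/2) × 0.09324 = 0.1865 mol → 49.44 g
% yield = 23.5 / 49.44 × 100 = 47.53 %

47.5 %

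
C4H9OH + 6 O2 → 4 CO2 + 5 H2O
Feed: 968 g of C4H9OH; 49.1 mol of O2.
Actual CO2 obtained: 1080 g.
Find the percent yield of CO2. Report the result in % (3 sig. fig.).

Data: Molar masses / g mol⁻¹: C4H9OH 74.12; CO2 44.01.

75.0 %

n(C4H9OH) = 968.0 / 74.12 = 13.06 mol
n(O2) = 49.10 mol
n/ν for C4H9OH = 13.06/1 = 13.06
n/ν for O2 = 49.10/6 = 8.183
Smallest n/ν is O2 → limiting reagent.
theoretical n(CO2) = (4/6) × 49.10 = 32.73 mol → 1440 g
% yield = 1080 / 1440 × 100 = 75.00 %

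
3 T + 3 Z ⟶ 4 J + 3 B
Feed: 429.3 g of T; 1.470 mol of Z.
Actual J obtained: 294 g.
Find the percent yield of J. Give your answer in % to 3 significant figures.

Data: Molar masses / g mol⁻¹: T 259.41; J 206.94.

72.5 %

n(T) = 429.3 / 259.41 = 1.655 mol
n(Z) = 1.470 mol
n/ν → T: 0.5517, Z: 0.4900; Z is limiting.
theoretical n(J) = (4/3) × 1.470 = 1.960 mol → 405.6 g
% yield = 294 / 405.6 × 100 = 72.49 %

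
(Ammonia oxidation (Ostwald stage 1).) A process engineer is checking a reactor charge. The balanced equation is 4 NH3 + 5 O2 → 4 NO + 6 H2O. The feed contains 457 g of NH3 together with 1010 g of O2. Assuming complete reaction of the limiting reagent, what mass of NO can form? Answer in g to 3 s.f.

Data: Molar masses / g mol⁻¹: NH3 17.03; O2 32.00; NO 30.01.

758 g

n(NH3) = 457.0 / 17.03 = 26.83 mol
n(O2) = 1010 / 32.00 = 31.56 mol
n/ν → NH3: 6.708, O2: 6.312; O2 is limiting.
n(NO) = (4/5) × 31.56 = 25.25 mol
mass = 25.25 × 30.01 = 757.8 g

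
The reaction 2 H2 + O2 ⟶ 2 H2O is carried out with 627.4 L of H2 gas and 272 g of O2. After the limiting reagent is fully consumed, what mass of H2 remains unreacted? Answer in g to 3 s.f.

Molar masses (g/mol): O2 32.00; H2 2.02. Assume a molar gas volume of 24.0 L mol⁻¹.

18.5 g

n(H2) = 627.4 / 24.0 = 26.14 mol
n(O2) = 272.0 / 32.00 = 8.500 mol
n/ν → H2: 13.07, O2: 8.500; O2 is limiting.
H2 consumed = (2/1) × 8.500 = 17.00 mol
H2 remaining = 26.14 − 17.00 = 9.140 mol
mass = 9.140 × 2.02 = 18.46 g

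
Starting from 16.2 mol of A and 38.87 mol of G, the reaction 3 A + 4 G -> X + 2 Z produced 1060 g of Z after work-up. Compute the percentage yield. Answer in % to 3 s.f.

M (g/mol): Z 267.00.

36.8 %

n(A) = 16.20 mol
n(G) = 38.87 mol
n/ν for A = 16.20/3 = 5.400
n/ν for G = 38.87/4 = 9.718
Smallest n/ν is A → limiting reagent.
theoretical n(Z) = (2/3) × 16.20 = 10.80 mol → 2884 g
% yield = 1060 / 2884 × 100 = 36.75 %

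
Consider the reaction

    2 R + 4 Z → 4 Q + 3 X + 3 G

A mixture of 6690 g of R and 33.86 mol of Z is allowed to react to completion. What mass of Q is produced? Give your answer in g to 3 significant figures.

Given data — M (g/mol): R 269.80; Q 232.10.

n(R) = 6690 / 269.80 = 24.80 mol
n(Z) = 33.86 mol
n/ν for R = 24.80/2 = 12.40
n/ν for Z = 33.86/4 = 8.465
Smallest n/ν is Z → limiting reagent.
n(Q) = (4/4) × 33.86 = 33.86 mol
mass = 33.86 × 232.10 = 7859 g

7860 g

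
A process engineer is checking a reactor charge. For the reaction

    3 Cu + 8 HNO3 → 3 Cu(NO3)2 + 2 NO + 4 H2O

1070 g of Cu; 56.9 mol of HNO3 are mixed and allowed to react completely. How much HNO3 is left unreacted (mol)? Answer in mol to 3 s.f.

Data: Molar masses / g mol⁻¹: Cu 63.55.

12.0 mol

n(Cu) = 1070 / 63.55 = 16.84 mol
n(HNO3) = 56.90 mol
n/ν → Cu: 5.613, HNO3: 7.113; Cu is limiting.
HNO3 consumed = (8/3) × 16.84 = 44.91 mol
HNO3 remaining = 56.90 − 44.91 = 11.99 mol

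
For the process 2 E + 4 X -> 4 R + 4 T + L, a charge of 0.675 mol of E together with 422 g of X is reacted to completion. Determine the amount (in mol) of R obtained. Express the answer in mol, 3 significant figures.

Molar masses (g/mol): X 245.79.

1.35 mol

n(E) = 0.6750 mol
n(X) = 422.0 / 245.79 = 1.717 mol
n/ν for E = 0.6750/2 = 0.3375
n/ν for X = 1.717/4 = 0.4293
Smallest n/ν is E → limiting reagent.
n(R) = (4/2) × 0.6750 = 1.350 mol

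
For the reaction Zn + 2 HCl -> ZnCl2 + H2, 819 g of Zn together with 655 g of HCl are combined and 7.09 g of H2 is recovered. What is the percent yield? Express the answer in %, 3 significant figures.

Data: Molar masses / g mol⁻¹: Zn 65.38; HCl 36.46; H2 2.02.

39.1 %

n(Zn) = 819.0 / 65.38 = 12.53 mol
n(HCl) = 655.0 / 36.46 = 17.96 mol
n/ν for Zn = 12.53/1 = 12.53
n/ν for HCl = 17.96/2 = 8.980
Smallest n/ν is HCl → limiting reagent.
theoretical n(H2) = (1/2) × 17.96 = 8.980 mol → 18.14 g
% yield = 7.09 / 18.14 × 100 = 39.08 %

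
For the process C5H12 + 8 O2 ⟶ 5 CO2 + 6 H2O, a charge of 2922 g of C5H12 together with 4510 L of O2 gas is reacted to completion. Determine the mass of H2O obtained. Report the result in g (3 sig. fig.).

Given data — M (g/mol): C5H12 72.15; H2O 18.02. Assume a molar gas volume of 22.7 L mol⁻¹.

2690 g

n(C5H12) = 2922 / 72.15 = 40.50 mol
n(O2) = 4510 / 22.7 = 198.7 mol
n/ν for C5H12 = 40.50/1 = 40.50
n/ν for O2 = 198.7/8 = 24.84
Smallest n/ν is O2 → limiting reagent.
n(H2O) = (6/8) × 198.7 = 149.0 mol
mass = 149.0 × 18.02 = 2685 g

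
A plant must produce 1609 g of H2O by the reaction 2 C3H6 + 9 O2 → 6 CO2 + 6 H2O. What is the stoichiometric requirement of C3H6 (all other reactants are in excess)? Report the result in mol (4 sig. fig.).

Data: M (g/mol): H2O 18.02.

n(H2O) = 1609 / 18.02 = 89.29 mol
n(C3H6) = (2/6) × 89.29 = 29.76 mol

29.76 mol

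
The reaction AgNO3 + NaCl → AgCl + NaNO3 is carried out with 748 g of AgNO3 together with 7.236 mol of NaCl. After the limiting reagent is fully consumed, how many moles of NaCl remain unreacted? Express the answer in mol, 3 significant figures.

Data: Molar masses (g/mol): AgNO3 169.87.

2.83 mol

n(AgNO3) = 748.0 / 169.87 = 4.403 mol
n(NaCl) = 7.236 mol
n/ν → AgNO3: 4.403, NaCl: 7.236; AgNO3 is limiting.
NaCl consumed = (1/1) × 4.403 = 4.403 mol
NaCl remaining = 7.236 − 4.403 = 2.833 mol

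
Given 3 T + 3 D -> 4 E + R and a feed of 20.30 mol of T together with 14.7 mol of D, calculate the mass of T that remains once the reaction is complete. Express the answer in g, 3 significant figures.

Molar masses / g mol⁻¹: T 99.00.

n(T) = 20.30 mol
n(D) = 14.70 mol
n/ν for T = 20.30/3 = 6.767
n/ν for D = 14.70/3 = 4.900
Smallest n/ν is D → limiting reagent.
T consumed = (3/3) × 14.70 = 14.70 mol
T remaining = 20.30 − 14.70 = 5.600 mol
mass = 5.600 × 99.00 = 554.4 g

554 g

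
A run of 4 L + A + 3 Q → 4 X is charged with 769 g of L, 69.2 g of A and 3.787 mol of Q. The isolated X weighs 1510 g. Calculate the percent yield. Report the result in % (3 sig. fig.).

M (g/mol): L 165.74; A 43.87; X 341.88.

n(L) = 769.0 / 165.74 = 4.640 mol
n(A) = 69.20 / 43.87 = 1.577 mol
n(Q) = 3.787 mol
n/ν for L = 4.640/4 = 1.160
n/ν for A = 1.577/1 = 1.577
n/ν for Q = 3.787/3 = 1.262
Smallest n/ν is L → limiting reagent.
theoretical n(X) = (4/4) × 4.640 = 4.640 mol → 1586 g
% yield = 1510 / 1586 × 100 = 95.21 %

95.2 %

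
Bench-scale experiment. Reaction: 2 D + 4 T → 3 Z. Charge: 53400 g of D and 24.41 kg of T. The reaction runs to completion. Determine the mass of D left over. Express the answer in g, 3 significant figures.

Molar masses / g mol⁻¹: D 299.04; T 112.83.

n(D) = 53400 / 299.04 = 178.6 mol
n(T) = 24.41×1000 / 112.83 = 216.3 mol
n/ν for D = 178.6/2 = 89.30
n/ν for T = 216.3/4 = 54.08
Smallest n/ν is T → limiting reagent.
D consumed = (2/4) × 216.3 = 108.2 mol
D remaining = 178.6 − 108.2 = 70.40 mol
mass = 70.40 × 299.04 = 21050 g

21100 g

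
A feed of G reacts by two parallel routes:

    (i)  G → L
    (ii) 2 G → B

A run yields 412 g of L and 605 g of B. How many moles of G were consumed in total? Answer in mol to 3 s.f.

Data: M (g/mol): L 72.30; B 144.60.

n(L) = 412 / 72.30 = 5.698 mol
n(B) = 605 / 144.60 = 4.184 mol
n(G) via (i) = (1/1)×5.698 = 5.698 mol
n(G) via (ii) = (2/1)×4.184 = 8.368 mol
total n(G) = 5.698 + 8.368 = 14.07 mol

14.1 mol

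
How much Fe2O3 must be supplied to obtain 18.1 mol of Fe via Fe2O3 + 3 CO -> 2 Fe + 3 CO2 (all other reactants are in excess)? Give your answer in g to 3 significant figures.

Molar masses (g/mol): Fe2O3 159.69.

n(Fe) = 18.10 mol
n(Fe2O3) = (1/2) × 18.10 = 9.050 mol
mass = 9.050 × 159.69 = 1445 g

1450 g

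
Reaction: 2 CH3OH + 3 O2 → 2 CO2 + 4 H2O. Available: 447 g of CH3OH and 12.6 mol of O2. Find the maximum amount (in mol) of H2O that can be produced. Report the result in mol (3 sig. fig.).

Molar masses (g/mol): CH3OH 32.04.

n(CH3OH) = 447.0 / 32.04 = 13.95 mol
n(O2) = 12.60 mol
n/ν → CH3OH: 6.975, O2: 4.200; O2 is limiting.
n(H2O) = (4/3) × 12.60 = 16.80 mol

16.8 mol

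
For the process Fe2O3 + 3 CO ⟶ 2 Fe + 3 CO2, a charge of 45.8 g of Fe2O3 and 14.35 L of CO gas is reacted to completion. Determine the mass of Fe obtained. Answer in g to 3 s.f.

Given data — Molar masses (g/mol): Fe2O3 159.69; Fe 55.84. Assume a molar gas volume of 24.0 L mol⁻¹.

22.3 g

n(Fe2O3) = 45.80 / 159.69 = 0.2868 mol
n(CO) = 14.35 / 24.0 = 0.5979 mol
n/ν → Fe2O3: 0.2868, CO: 0.1993; CO is limiting.
n(Fe) = (2/3) × 0.5979 = 0.3986 mol
mass = 0.3986 × 55.84 = 22.26 g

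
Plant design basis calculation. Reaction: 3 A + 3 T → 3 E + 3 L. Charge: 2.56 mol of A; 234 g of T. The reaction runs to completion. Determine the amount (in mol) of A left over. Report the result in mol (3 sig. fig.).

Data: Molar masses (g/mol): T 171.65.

n(A) = 2.560 mol
n(T) = 234.0 / 171.65 = 1.363 mol
n/ν → A: 0.8533, T: 0.4543; T is limiting.
A consumed = (3/3) × 1.363 = 1.363 mol
A remaining = 2.560 − 1.363 = 1.197 mol

1.20 mol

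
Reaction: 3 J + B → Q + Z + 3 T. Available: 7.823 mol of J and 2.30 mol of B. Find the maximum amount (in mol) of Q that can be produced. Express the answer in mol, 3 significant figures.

n(J) = 7.823 mol
n(B) = 2.300 mol
n/ν → J: 2.608, B: 2.300; B is limiting.
n(Q) = (1/1) × 2.300 = 2.300 mol

2.30 mol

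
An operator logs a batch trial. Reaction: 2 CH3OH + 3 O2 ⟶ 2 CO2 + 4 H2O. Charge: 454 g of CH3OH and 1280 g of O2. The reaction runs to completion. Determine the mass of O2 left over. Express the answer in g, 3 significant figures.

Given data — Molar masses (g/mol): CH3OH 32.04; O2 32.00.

n(CH3OH) = 454.0 / 32.04 = 14.17 mol
n(O2) = 1280 / 32.00 = 40.00 mol
n/ν for CH3OH = 14.17/2 = 7.085
n/ν for O2 = 40.00/3 = 13.33
Smallest n/ν is CH3OH → limiting reagent.
O2 consumed = (3/2) × 14.17 = 21.26 mol
O2 remaining = 40.00 − 21.26 = 18.74 mol
mass = 18.74 × 32.00 = 599.7 g

600 g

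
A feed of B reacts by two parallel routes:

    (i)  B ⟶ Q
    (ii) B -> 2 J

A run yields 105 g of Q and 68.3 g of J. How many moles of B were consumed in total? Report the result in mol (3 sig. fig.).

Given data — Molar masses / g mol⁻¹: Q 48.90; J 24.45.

3.54 mol

n(Q) = 105 / 48.90 = 2.147 mol
n(J) = 68.3 / 24.45 = 2.793 mol
n(B) via (i) = (1/1)×2.147 = 2.147 mol
n(B) via (ii) = (1/2)×2.793 = 1.397 mol
total n(B) = 2.147 + 1.397 = 3.544 mol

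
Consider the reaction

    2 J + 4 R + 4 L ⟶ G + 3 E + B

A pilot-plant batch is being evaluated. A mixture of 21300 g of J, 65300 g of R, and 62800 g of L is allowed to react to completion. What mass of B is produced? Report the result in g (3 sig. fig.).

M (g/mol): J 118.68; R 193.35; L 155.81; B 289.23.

24400 g

n(J) = 21300 / 118.68 = 179.5 mol
n(R) = 65300 / 193.35 = 337.7 mol
n(L) = 62800 / 155.81 = 403.1 mol
n/ν → J: 89.75, R: 84.43, L: 100.8; R is limiting.
n(B) = (1/4) × 337.7 = 84.43 mol
mass = 84.43 × 289.23 = 24420 g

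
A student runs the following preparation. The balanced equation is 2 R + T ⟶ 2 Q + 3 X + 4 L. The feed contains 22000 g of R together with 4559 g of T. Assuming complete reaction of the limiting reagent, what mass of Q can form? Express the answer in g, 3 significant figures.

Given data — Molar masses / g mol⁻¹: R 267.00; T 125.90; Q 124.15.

n(R) = 22000 / 267.00 = 82.40 mol
n(T) = 4559 / 125.90 = 36.21 mol
n/ν for R = 82.40/2 = 41.20
n/ν for T = 36.21/1 = 36.21
Smallest n/ν is T → limiting reagent.
n(Q) = (2/1) × 36.21 = 72.42 mol
mass = 72.42 × 124.15 = 8991 g

8990 g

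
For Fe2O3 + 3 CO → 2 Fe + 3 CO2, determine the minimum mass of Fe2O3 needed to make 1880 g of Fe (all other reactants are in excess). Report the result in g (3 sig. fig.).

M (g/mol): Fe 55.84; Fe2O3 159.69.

n(Fe) = 1880 / 55.84 = 33.67 mol
n(Fe2O3) = (1/2) × 33.67 = 16.84 mol
mass = 16.84 × 159.69 = 2689 g

2690 g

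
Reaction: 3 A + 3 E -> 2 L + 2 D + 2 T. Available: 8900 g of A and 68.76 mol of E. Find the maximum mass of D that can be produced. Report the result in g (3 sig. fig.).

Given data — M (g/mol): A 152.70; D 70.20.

n(A) = 8900 / 152.70 = 58.28 mol
n(E) = 68.76 mol
n/ν → A: 19.43, E: 22.92; A is limiting.
n(D) = (2/3) × 58.28 = 38.85 mol
mass = 38.85 × 70.20 = 2727 g

2730 g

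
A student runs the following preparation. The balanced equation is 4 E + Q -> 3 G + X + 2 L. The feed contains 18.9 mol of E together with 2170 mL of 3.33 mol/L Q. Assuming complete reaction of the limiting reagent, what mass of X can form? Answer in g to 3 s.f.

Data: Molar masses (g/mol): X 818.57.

3870 g

n(E) = 18.90 mol
n(Q) = 3.33 × 2170/1000 = 7.226 mol
n/ν → E: 4.725, Q: 7.226; E is limiting.
n(X) = (1/4) × 18.90 = 4.725 mol
mass = 4.725 × 818.57 = 3868 g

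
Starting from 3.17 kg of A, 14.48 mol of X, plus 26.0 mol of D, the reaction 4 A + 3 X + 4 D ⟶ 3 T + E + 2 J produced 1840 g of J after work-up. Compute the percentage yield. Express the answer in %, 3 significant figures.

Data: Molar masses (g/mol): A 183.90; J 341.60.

62.5 %

n(A) = 3.170×1000 / 183.90 = 17.24 mol
n(X) = 14.48 mol
n(D) = 26.00 mol
n/ν for A = 17.24/4 = 4.310
n/ν for X = 14.48/3 = 4.827
n/ν for D = 26.00/4 = 6.500
Smallest n/ν is A → limiting reagent.
theoretical n(J) = (2/4) × 17.24 = 8.620 mol → 2945 g
% yield = 1840 / 2945 × 100 = 62.48 %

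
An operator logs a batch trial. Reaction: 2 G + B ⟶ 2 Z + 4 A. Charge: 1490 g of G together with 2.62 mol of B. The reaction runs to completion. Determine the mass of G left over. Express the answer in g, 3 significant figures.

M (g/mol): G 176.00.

n(G) = 1490 / 176.00 = 8.466 mol
n(B) = 2.620 mol
n/ν for G = 8.466/2 = 4.233
n/ν for B = 2.620/1 = 2.620
Smallest n/ν is B → limiting reagent.
G consumed = (2/1) × 2.620 = 5.240 mol
G remaining = 8.466 − 5.240 = 3.226 mol
mass = 3.226 × 176.00 = 567.8 g

568 g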